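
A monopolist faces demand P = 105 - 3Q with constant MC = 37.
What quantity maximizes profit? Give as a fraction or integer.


TR = P*Q = (105 - 3Q)Q = 105Q - 3Q^2
MR = dTR/dQ = 105 - 6Q
Set MR = MC:
105 - 6Q = 37
68 = 6Q
Q* = 68/6 = 34/3

34/3


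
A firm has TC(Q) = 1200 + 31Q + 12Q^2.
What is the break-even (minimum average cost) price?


AC(Q) = 1200/Q + 31 + 12Q
To minimize: dAC/dQ = -1200/Q^2 + 12 = 0
Q^2 = 1200/12 = 100
Q* = 10
Min AC = 1200/10 + 31 + 12*10
Min AC = 120 + 31 + 120 = 271

271


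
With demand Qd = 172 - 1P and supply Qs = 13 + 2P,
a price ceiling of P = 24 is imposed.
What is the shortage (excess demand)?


At P = 24:
Qd = 172 - 1*24 = 148
Qs = 13 + 2*24 = 61
Shortage = Qd - Qs = 148 - 61 = 87

87


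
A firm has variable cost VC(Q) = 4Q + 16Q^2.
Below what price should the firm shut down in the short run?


AVC(Q) = VC(Q)/Q = 4 + 16Q
AVC is increasing in Q, so minimum AVC is at Q -> 0+.
Min AVC = 4
The firm should shut down if P < 4.

4


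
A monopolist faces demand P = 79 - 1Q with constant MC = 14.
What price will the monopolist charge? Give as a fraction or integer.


MR = 79 - 2Q
Set MR = MC: 79 - 2Q = 14
Q* = 65/2
Substitute into demand:
P* = 79 - 1*65/2 = 93/2

93/2


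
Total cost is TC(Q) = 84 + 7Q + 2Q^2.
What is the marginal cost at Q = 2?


MC = dTC/dQ = 7 + 2*2*Q
At Q = 2:
MC = 7 + 4*2
MC = 7 + 8 = 15

15


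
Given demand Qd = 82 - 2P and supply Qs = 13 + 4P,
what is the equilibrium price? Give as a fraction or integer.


At equilibrium, Qd = Qs.
82 - 2P = 13 + 4P
82 - 13 = 2P + 4P
69 = 6P
P* = 69/6 = 23/2

23/2


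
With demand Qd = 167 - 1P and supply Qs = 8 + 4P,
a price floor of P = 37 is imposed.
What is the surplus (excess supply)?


At P = 37:
Qd = 167 - 1*37 = 130
Qs = 8 + 4*37 = 156
Surplus = Qs - Qd = 156 - 130 = 26

26


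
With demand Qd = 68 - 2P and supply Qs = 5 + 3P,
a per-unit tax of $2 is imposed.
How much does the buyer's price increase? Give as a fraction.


With a per-unit tax, the buyer's price increase depends on relative slopes.
Supply slope: d = 3, Demand slope: b = 2
Buyer's price increase = d * tax / (b + d)
= 3 * 2 / (2 + 3)
= 6 / 5 = 6/5

6/5


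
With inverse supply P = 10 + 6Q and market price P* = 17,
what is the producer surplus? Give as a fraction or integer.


Minimum supply price (at Q=0): P_min = 10
Quantity supplied at P* = 17:
Q* = (17 - 10)/6 = 7/6
PS = (1/2) * Q* * (P* - P_min)
PS = (1/2) * 7/6 * (17 - 10)
PS = (1/2) * 7/6 * 7 = 49/12

49/12


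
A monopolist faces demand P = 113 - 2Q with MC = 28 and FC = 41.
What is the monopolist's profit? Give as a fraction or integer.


MR = MC: 113 - 4Q = 28
Q* = 85/4
P* = 113 - 2*85/4 = 141/2
Profit = (P* - MC)*Q* - FC
= (141/2 - 28)*85/4 - 41
= 85/2*85/4 - 41
= 7225/8 - 41 = 6897/8

6897/8


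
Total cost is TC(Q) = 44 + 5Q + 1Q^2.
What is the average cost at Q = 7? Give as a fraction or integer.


TC(7) = 44 + 5*7 + 1*7^2
TC(7) = 44 + 35 + 49 = 128
AC = TC/Q = 128/7 = 128/7

128/7


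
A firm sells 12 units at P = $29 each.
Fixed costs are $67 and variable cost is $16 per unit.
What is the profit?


Total Revenue = P * Q = 29 * 12 = $348
Total Cost = FC + VC*Q = 67 + 16*12 = $259
Profit = TR - TC = 348 - 259 = $89

$89


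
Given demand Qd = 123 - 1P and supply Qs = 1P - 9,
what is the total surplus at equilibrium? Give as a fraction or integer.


Find equilibrium: 123 - 1P = 1P - 9
123 + 9 = 2P
P* = 132/2 = 66
Q* = 1*66 - 9 = 57
Inverse demand: P = 123 - Q/1, so P_max = 123
Inverse supply: P = 9 + Q/1, so P_min = 9
CS = (1/2) * 57 * (123 - 66) = 3249/2
PS = (1/2) * 57 * (66 - 9) = 3249/2
TS = CS + PS = 3249/2 + 3249/2 = 3249

3249


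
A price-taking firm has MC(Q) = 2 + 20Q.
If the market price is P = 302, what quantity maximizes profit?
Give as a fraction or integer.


In perfect competition, profit is maximized where P = MC.
302 = 2 + 20Q
300 = 20Q
Q* = 300/20 = 15

15


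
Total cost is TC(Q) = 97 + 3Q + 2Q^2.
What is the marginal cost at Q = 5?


MC = dTC/dQ = 3 + 2*2*Q
At Q = 5:
MC = 3 + 4*5
MC = 3 + 20 = 23

23


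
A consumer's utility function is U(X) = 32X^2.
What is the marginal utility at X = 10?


MU = dU/dX = 32*2*X^(2-1)
MU = 64*X^1
At X = 10:
MU = 64 * 10^1
MU = 64 * 10 = 640

640


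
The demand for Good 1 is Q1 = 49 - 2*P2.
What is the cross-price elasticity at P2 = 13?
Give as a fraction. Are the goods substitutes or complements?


dQ1/dP2 = -2
At P2 = 13: Q1 = 49 - 2*13 = 23
Exy = (dQ1/dP2)(P2/Q1) = -2 * 13 / 23 = -26/23
Since Exy < 0, the goods are complements.

-26/23 (complements)


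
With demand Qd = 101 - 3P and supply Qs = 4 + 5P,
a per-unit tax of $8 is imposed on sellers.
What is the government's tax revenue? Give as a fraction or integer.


With tax on sellers, new supply: Qs' = 4 + 5(P - 8)
= 5P - 36
New equilibrium quantity:
Q_new = 397/8
Tax revenue = tax * Q_new = 8 * 397/8 = 397

397


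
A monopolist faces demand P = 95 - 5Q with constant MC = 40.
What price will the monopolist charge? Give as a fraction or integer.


MR = 95 - 10Q
Set MR = MC: 95 - 10Q = 40
Q* = 11/2
Substitute into demand:
P* = 95 - 5*11/2 = 135/2

135/2


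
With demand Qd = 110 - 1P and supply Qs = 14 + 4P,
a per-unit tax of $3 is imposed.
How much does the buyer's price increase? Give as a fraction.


With a per-unit tax, the buyer's price increase depends on relative slopes.
Supply slope: d = 4, Demand slope: b = 1
Buyer's price increase = d * tax / (b + d)
= 4 * 3 / (1 + 4)
= 12 / 5 = 12/5

12/5


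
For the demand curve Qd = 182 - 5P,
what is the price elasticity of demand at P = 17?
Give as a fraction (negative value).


dQ/dP = -5
At P = 17: Q = 182 - 5*17 = 97
E = (dQ/dP)(P/Q) = (-5)(17/97) = -85/97

-85/97


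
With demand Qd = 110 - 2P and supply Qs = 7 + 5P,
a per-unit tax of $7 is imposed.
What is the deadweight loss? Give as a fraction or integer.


Pre-tax equilibrium quantity: Q* = 564/7
Post-tax equilibrium quantity: Q_tax = 494/7
Reduction in quantity: Q* - Q_tax = 10
DWL = (1/2) * tax * (Q* - Q_tax)
DWL = (1/2) * 7 * 10 = 35

35


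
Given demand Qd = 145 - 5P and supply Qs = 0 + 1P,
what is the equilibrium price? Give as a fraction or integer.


At equilibrium, Qd = Qs.
145 - 5P = 0 + 1P
145 - 0 = 5P + 1P
145 = 6P
P* = 145/6 = 145/6

145/6


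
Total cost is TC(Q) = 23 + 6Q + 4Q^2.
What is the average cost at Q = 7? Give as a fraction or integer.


TC(7) = 23 + 6*7 + 4*7^2
TC(7) = 23 + 42 + 196 = 261
AC = TC/Q = 261/7 = 261/7

261/7


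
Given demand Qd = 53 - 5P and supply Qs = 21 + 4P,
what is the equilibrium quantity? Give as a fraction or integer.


First find equilibrium price:
53 - 5P = 21 + 4P
P* = 32/9 = 32/9
Then substitute into demand:
Q* = 53 - 5 * 32/9 = 317/9

317/9


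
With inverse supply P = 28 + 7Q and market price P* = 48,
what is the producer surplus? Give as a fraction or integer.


Minimum supply price (at Q=0): P_min = 28
Quantity supplied at P* = 48:
Q* = (48 - 28)/7 = 20/7
PS = (1/2) * Q* * (P* - P_min)
PS = (1/2) * 20/7 * (48 - 28)
PS = (1/2) * 20/7 * 20 = 200/7

200/7


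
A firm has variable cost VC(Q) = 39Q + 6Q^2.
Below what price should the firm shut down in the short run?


AVC(Q) = VC(Q)/Q = 39 + 6Q
AVC is increasing in Q, so minimum AVC is at Q -> 0+.
Min AVC = 39
The firm should shut down if P < 39.

39


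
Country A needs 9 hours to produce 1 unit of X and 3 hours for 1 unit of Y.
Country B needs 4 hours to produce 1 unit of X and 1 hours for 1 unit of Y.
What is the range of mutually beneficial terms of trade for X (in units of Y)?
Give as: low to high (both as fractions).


Opportunity cost of X for Country A = hours_X / hours_Y = 9/3 = 3 units of Y
Opportunity cost of X for Country B = hours_X / hours_Y = 4/1 = 4 units of Y
Terms of trade must be between the two opportunity costs.
Range: 3 to 4

3 to 4


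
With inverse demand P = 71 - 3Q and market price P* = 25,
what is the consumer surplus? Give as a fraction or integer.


Maximum willingness to pay (at Q=0): P_max = 71
Quantity demanded at P* = 25:
Q* = (71 - 25)/3 = 46/3
CS = (1/2) * Q* * (P_max - P*)
CS = (1/2) * 46/3 * (71 - 25)
CS = (1/2) * 46/3 * 46 = 1058/3

1058/3


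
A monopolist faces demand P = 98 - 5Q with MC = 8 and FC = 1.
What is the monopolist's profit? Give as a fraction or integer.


MR = MC: 98 - 10Q = 8
Q* = 9
P* = 98 - 5*9 = 53
Profit = (P* - MC)*Q* - FC
= (53 - 8)*9 - 1
= 45*9 - 1
= 405 - 1 = 404

404


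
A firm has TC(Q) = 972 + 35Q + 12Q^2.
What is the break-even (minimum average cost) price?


AC(Q) = 972/Q + 35 + 12Q
To minimize: dAC/dQ = -972/Q^2 + 12 = 0
Q^2 = 972/12 = 81
Q* = 9
Min AC = 972/9 + 35 + 12*9
Min AC = 108 + 35 + 108 = 251

251


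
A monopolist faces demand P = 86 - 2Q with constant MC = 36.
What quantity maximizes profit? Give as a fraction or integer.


TR = P*Q = (86 - 2Q)Q = 86Q - 2Q^2
MR = dTR/dQ = 86 - 4Q
Set MR = MC:
86 - 4Q = 36
50 = 4Q
Q* = 50/4 = 25/2

25/2


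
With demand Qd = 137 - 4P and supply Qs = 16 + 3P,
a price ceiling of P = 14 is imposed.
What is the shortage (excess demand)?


At P = 14:
Qd = 137 - 4*14 = 81
Qs = 16 + 3*14 = 58
Shortage = Qd - Qs = 81 - 58 = 23

23


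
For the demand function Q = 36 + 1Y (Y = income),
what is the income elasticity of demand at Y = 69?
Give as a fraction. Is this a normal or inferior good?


dQ/dY = 1
At Y = 69: Q = 36 + 1*69 = 105
Ey = (dQ/dY)(Y/Q) = 1 * 69 / 105 = 23/35
Since Ey > 0, this is a normal good.

23/35 (normal good)


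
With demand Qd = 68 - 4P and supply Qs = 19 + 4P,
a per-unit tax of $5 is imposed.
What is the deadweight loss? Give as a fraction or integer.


Pre-tax equilibrium quantity: Q* = 87/2
Post-tax equilibrium quantity: Q_tax = 67/2
Reduction in quantity: Q* - Q_tax = 10
DWL = (1/2) * tax * (Q* - Q_tax)
DWL = (1/2) * 5 * 10 = 25

25


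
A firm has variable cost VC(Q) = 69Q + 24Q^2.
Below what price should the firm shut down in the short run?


AVC(Q) = VC(Q)/Q = 69 + 24Q
AVC is increasing in Q, so minimum AVC is at Q -> 0+.
Min AVC = 69
The firm should shut down if P < 69.

69


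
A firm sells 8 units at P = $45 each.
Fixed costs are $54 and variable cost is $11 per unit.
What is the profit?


Total Revenue = P * Q = 45 * 8 = $360
Total Cost = FC + VC*Q = 54 + 11*8 = $142
Profit = TR - TC = 360 - 142 = $218

$218


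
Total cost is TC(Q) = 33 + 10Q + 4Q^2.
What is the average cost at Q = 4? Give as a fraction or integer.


TC(4) = 33 + 10*4 + 4*4^2
TC(4) = 33 + 40 + 64 = 137
AC = TC/Q = 137/4 = 137/4

137/4


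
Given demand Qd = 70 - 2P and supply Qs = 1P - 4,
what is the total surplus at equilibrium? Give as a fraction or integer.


Find equilibrium: 70 - 2P = 1P - 4
70 + 4 = 3P
P* = 74/3 = 74/3
Q* = 1*74/3 - 4 = 62/3
Inverse demand: P = 35 - Q/2, so P_max = 35
Inverse supply: P = 4 + Q/1, so P_min = 4
CS = (1/2) * 62/3 * (35 - 74/3) = 961/9
PS = (1/2) * 62/3 * (74/3 - 4) = 1922/9
TS = CS + PS = 961/9 + 1922/9 = 961/3

961/3


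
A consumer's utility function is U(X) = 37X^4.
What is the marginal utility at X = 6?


MU = dU/dX = 37*4*X^(4-1)
MU = 148*X^3
At X = 6:
MU = 148 * 6^3
MU = 148 * 216 = 31968

31968


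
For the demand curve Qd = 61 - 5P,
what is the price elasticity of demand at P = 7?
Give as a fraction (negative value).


dQ/dP = -5
At P = 7: Q = 61 - 5*7 = 26
E = (dQ/dP)(P/Q) = (-5)(7/26) = -35/26

-35/26


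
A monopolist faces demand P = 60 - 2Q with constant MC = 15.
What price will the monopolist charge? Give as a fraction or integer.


MR = 60 - 4Q
Set MR = MC: 60 - 4Q = 15
Q* = 45/4
Substitute into demand:
P* = 60 - 2*45/4 = 75/2

75/2


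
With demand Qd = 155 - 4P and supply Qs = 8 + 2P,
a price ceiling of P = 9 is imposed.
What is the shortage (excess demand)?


At P = 9:
Qd = 155 - 4*9 = 119
Qs = 8 + 2*9 = 26
Shortage = Qd - Qs = 119 - 26 = 93

93


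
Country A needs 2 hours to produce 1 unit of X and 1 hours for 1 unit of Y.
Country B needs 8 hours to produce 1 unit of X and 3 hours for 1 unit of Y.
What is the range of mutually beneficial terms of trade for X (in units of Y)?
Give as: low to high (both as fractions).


Opportunity cost of X for Country A = hours_X / hours_Y = 2/1 = 2 units of Y
Opportunity cost of X for Country B = hours_X / hours_Y = 8/3 = 8/3 units of Y
Terms of trade must be between the two opportunity costs.
Range: 2 to 8/3

2 to 8/3


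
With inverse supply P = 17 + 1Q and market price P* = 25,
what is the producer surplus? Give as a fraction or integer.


Minimum supply price (at Q=0): P_min = 17
Quantity supplied at P* = 25:
Q* = (25 - 17)/1 = 8
PS = (1/2) * Q* * (P* - P_min)
PS = (1/2) * 8 * (25 - 17)
PS = (1/2) * 8 * 8 = 32

32


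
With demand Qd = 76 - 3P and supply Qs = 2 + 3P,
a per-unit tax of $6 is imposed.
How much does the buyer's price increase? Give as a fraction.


With a per-unit tax, the buyer's price increase depends on relative slopes.
Supply slope: d = 3, Demand slope: b = 3
Buyer's price increase = d * tax / (b + d)
= 3 * 6 / (3 + 3)
= 18 / 6 = 3

3


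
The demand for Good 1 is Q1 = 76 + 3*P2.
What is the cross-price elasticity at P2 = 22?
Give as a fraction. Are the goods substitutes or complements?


dQ1/dP2 = 3
At P2 = 22: Q1 = 76 + 3*22 = 142
Exy = (dQ1/dP2)(P2/Q1) = 3 * 22 / 142 = 33/71
Since Exy > 0, the goods are substitutes.

33/71 (substitutes)


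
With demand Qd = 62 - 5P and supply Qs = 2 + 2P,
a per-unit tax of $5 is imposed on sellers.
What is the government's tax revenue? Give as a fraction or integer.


With tax on sellers, new supply: Qs' = 2 + 2(P - 5)
= 2P - 8
New equilibrium quantity:
Q_new = 12
Tax revenue = tax * Q_new = 5 * 12 = 60

60


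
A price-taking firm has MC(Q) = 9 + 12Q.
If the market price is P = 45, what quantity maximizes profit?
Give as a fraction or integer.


In perfect competition, profit is maximized where P = MC.
45 = 9 + 12Q
36 = 12Q
Q* = 36/12 = 3

3


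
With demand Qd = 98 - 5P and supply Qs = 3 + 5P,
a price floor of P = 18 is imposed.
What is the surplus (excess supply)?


At P = 18:
Qd = 98 - 5*18 = 8
Qs = 3 + 5*18 = 93
Surplus = Qs - Qd = 93 - 8 = 85

85


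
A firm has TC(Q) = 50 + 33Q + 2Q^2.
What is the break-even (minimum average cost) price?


AC(Q) = 50/Q + 33 + 2Q
To minimize: dAC/dQ = -50/Q^2 + 2 = 0
Q^2 = 50/2 = 25
Q* = 5
Min AC = 50/5 + 33 + 2*5
Min AC = 10 + 33 + 10 = 53

53


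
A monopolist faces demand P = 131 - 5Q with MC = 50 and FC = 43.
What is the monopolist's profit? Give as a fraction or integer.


MR = MC: 131 - 10Q = 50
Q* = 81/10
P* = 131 - 5*81/10 = 181/2
Profit = (P* - MC)*Q* - FC
= (181/2 - 50)*81/10 - 43
= 81/2*81/10 - 43
= 6561/20 - 43 = 5701/20

5701/20


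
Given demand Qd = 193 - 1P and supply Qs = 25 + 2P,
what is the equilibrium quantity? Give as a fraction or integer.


First find equilibrium price:
193 - 1P = 25 + 2P
P* = 168/3 = 56
Then substitute into demand:
Q* = 193 - 1 * 56 = 137

137


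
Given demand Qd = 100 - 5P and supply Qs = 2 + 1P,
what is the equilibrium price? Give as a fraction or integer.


At equilibrium, Qd = Qs.
100 - 5P = 2 + 1P
100 - 2 = 5P + 1P
98 = 6P
P* = 98/6 = 49/3

49/3


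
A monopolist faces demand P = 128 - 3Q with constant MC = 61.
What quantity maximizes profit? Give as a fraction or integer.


TR = P*Q = (128 - 3Q)Q = 128Q - 3Q^2
MR = dTR/dQ = 128 - 6Q
Set MR = MC:
128 - 6Q = 61
67 = 6Q
Q* = 67/6 = 67/6

67/6


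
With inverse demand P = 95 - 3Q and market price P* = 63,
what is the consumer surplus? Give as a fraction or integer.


Maximum willingness to pay (at Q=0): P_max = 95
Quantity demanded at P* = 63:
Q* = (95 - 63)/3 = 32/3
CS = (1/2) * Q* * (P_max - P*)
CS = (1/2) * 32/3 * (95 - 63)
CS = (1/2) * 32/3 * 32 = 512/3

512/3


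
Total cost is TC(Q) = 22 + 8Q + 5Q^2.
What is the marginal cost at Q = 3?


MC = dTC/dQ = 8 + 2*5*Q
At Q = 3:
MC = 8 + 10*3
MC = 8 + 30 = 38

38


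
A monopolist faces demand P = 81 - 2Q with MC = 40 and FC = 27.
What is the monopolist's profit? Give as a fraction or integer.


MR = MC: 81 - 4Q = 40
Q* = 41/4
P* = 81 - 2*41/4 = 121/2
Profit = (P* - MC)*Q* - FC
= (121/2 - 40)*41/4 - 27
= 41/2*41/4 - 27
= 1681/8 - 27 = 1465/8

1465/8


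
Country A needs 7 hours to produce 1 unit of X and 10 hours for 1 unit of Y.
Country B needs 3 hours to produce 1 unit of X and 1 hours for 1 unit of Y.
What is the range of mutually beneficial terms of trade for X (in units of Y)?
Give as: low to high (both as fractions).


Opportunity cost of X for Country A = hours_X / hours_Y = 7/10 = 7/10 units of Y
Opportunity cost of X for Country B = hours_X / hours_Y = 3/1 = 3 units of Y
Terms of trade must be between the two opportunity costs.
Range: 7/10 to 3

7/10 to 3


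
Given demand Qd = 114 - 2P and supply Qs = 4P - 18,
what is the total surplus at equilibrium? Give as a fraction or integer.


Find equilibrium: 114 - 2P = 4P - 18
114 + 18 = 6P
P* = 132/6 = 22
Q* = 4*22 - 18 = 70
Inverse demand: P = 57 - Q/2, so P_max = 57
Inverse supply: P = 9/2 + Q/4, so P_min = 9/2
CS = (1/2) * 70 * (57 - 22) = 1225
PS = (1/2) * 70 * (22 - 9/2) = 1225/2
TS = CS + PS = 1225 + 1225/2 = 3675/2

3675/2


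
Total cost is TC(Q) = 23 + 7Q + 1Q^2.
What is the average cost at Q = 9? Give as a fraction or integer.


TC(9) = 23 + 7*9 + 1*9^2
TC(9) = 23 + 63 + 81 = 167
AC = TC/Q = 167/9 = 167/9

167/9


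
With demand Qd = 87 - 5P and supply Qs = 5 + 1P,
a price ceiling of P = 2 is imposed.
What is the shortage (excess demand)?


At P = 2:
Qd = 87 - 5*2 = 77
Qs = 5 + 1*2 = 7
Shortage = Qd - Qs = 77 - 7 = 70

70


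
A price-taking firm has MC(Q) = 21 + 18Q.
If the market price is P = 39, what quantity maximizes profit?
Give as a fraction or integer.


In perfect competition, profit is maximized where P = MC.
39 = 21 + 18Q
18 = 18Q
Q* = 18/18 = 1

1


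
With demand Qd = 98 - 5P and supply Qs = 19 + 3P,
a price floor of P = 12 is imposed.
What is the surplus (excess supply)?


At P = 12:
Qd = 98 - 5*12 = 38
Qs = 19 + 3*12 = 55
Surplus = Qs - Qd = 55 - 38 = 17

17


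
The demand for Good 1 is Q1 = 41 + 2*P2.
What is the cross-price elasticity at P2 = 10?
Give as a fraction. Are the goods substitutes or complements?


dQ1/dP2 = 2
At P2 = 10: Q1 = 41 + 2*10 = 61
Exy = (dQ1/dP2)(P2/Q1) = 2 * 10 / 61 = 20/61
Since Exy > 0, the goods are substitutes.

20/61 (substitutes)


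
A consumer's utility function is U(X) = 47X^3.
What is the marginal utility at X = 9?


MU = dU/dX = 47*3*X^(3-1)
MU = 141*X^2
At X = 9:
MU = 141 * 9^2
MU = 141 * 81 = 11421

11421


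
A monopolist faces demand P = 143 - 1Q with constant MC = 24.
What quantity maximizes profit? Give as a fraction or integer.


TR = P*Q = (143 - 1Q)Q = 143Q - 1Q^2
MR = dTR/dQ = 143 - 2Q
Set MR = MC:
143 - 2Q = 24
119 = 2Q
Q* = 119/2 = 119/2

119/2


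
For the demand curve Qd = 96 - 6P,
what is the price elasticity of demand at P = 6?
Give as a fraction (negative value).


dQ/dP = -6
At P = 6: Q = 96 - 6*6 = 60
E = (dQ/dP)(P/Q) = (-6)(6/60) = -3/5

-3/5


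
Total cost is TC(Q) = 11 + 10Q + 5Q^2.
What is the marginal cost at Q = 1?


MC = dTC/dQ = 10 + 2*5*Q
At Q = 1:
MC = 10 + 10*1
MC = 10 + 10 = 20

20


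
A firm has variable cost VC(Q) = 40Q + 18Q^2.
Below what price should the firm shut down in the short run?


AVC(Q) = VC(Q)/Q = 40 + 18Q
AVC is increasing in Q, so minimum AVC is at Q -> 0+.
Min AVC = 40
The firm should shut down if P < 40.

40


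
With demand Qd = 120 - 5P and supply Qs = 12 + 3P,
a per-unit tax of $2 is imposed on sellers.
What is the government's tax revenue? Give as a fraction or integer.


With tax on sellers, new supply: Qs' = 12 + 3(P - 2)
= 6 + 3P
New equilibrium quantity:
Q_new = 195/4
Tax revenue = tax * Q_new = 2 * 195/4 = 195/2

195/2


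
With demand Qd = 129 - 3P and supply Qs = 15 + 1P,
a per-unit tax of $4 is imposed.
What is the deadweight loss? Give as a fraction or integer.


Pre-tax equilibrium quantity: Q* = 87/2
Post-tax equilibrium quantity: Q_tax = 81/2
Reduction in quantity: Q* - Q_tax = 3
DWL = (1/2) * tax * (Q* - Q_tax)
DWL = (1/2) * 4 * 3 = 6

6


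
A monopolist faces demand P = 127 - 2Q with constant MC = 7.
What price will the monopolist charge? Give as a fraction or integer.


MR = 127 - 4Q
Set MR = MC: 127 - 4Q = 7
Q* = 30
Substitute into demand:
P* = 127 - 2*30 = 67

67


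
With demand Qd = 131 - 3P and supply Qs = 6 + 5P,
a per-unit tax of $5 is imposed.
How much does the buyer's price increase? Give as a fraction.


With a per-unit tax, the buyer's price increase depends on relative slopes.
Supply slope: d = 5, Demand slope: b = 3
Buyer's price increase = d * tax / (b + d)
= 5 * 5 / (3 + 5)
= 25 / 8 = 25/8

25/8


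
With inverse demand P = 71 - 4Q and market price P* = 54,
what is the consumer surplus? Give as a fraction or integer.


Maximum willingness to pay (at Q=0): P_max = 71
Quantity demanded at P* = 54:
Q* = (71 - 54)/4 = 17/4
CS = (1/2) * Q* * (P_max - P*)
CS = (1/2) * 17/4 * (71 - 54)
CS = (1/2) * 17/4 * 17 = 289/8

289/8


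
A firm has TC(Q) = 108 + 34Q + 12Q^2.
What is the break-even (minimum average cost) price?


AC(Q) = 108/Q + 34 + 12Q
To minimize: dAC/dQ = -108/Q^2 + 12 = 0
Q^2 = 108/12 = 9
Q* = 3
Min AC = 108/3 + 34 + 12*3
Min AC = 36 + 34 + 36 = 106

106


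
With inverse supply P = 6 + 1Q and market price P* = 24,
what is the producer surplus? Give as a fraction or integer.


Minimum supply price (at Q=0): P_min = 6
Quantity supplied at P* = 24:
Q* = (24 - 6)/1 = 18
PS = (1/2) * Q* * (P* - P_min)
PS = (1/2) * 18 * (24 - 6)
PS = (1/2) * 18 * 18 = 162

162


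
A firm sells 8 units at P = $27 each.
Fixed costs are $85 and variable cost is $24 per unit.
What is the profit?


Total Revenue = P * Q = 27 * 8 = $216
Total Cost = FC + VC*Q = 85 + 24*8 = $277
Profit = TR - TC = 216 - 277 = $-61

$-61


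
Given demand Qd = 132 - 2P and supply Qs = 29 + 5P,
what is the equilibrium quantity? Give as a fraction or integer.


First find equilibrium price:
132 - 2P = 29 + 5P
P* = 103/7 = 103/7
Then substitute into demand:
Q* = 132 - 2 * 103/7 = 718/7

718/7


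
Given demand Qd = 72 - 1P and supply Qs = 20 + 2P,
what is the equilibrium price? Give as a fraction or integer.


At equilibrium, Qd = Qs.
72 - 1P = 20 + 2P
72 - 20 = 1P + 2P
52 = 3P
P* = 52/3 = 52/3

52/3


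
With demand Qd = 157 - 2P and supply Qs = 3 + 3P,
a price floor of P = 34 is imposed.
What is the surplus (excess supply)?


At P = 34:
Qd = 157 - 2*34 = 89
Qs = 3 + 3*34 = 105
Surplus = Qs - Qd = 105 - 89 = 16

16


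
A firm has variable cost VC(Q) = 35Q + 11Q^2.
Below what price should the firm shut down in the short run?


AVC(Q) = VC(Q)/Q = 35 + 11Q
AVC is increasing in Q, so minimum AVC is at Q -> 0+.
Min AVC = 35
The firm should shut down if P < 35.

35


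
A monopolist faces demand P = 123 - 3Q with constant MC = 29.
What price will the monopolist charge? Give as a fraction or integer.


MR = 123 - 6Q
Set MR = MC: 123 - 6Q = 29
Q* = 47/3
Substitute into demand:
P* = 123 - 3*47/3 = 76

76


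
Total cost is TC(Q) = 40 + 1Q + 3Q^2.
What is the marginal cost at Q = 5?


MC = dTC/dQ = 1 + 2*3*Q
At Q = 5:
MC = 1 + 6*5
MC = 1 + 30 = 31

31


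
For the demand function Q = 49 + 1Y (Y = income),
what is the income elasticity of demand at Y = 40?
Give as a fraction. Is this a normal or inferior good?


dQ/dY = 1
At Y = 40: Q = 49 + 1*40 = 89
Ey = (dQ/dY)(Y/Q) = 1 * 40 / 89 = 40/89
Since Ey > 0, this is a normal good.

40/89 (normal good)


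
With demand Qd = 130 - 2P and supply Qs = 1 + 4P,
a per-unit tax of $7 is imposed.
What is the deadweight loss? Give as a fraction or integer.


Pre-tax equilibrium quantity: Q* = 87
Post-tax equilibrium quantity: Q_tax = 233/3
Reduction in quantity: Q* - Q_tax = 28/3
DWL = (1/2) * tax * (Q* - Q_tax)
DWL = (1/2) * 7 * 28/3 = 98/3

98/3


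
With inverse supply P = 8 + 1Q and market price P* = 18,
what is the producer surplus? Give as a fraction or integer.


Minimum supply price (at Q=0): P_min = 8
Quantity supplied at P* = 18:
Q* = (18 - 8)/1 = 10
PS = (1/2) * Q* * (P* - P_min)
PS = (1/2) * 10 * (18 - 8)
PS = (1/2) * 10 * 10 = 50

50


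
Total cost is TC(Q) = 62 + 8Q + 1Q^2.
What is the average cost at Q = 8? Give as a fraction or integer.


TC(8) = 62 + 8*8 + 1*8^2
TC(8) = 62 + 64 + 64 = 190
AC = TC/Q = 190/8 = 95/4

95/4


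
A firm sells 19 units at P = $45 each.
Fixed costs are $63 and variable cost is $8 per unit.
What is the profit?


Total Revenue = P * Q = 45 * 19 = $855
Total Cost = FC + VC*Q = 63 + 8*19 = $215
Profit = TR - TC = 855 - 215 = $640

$640


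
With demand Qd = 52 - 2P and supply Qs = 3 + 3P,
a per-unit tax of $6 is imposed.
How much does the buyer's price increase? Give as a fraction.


With a per-unit tax, the buyer's price increase depends on relative slopes.
Supply slope: d = 3, Demand slope: b = 2
Buyer's price increase = d * tax / (b + d)
= 3 * 6 / (2 + 3)
= 18 / 5 = 18/5

18/5


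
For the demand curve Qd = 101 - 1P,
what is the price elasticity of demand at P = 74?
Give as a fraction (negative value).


dQ/dP = -1
At P = 74: Q = 101 - 1*74 = 27
E = (dQ/dP)(P/Q) = (-1)(74/27) = -74/27

-74/27


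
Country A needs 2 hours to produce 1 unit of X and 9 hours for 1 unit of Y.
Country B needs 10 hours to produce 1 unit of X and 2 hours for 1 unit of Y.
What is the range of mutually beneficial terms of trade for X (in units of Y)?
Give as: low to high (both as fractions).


Opportunity cost of X for Country A = hours_X / hours_Y = 2/9 = 2/9 units of Y
Opportunity cost of X for Country B = hours_X / hours_Y = 10/2 = 5 units of Y
Terms of trade must be between the two opportunity costs.
Range: 2/9 to 5

2/9 to 5


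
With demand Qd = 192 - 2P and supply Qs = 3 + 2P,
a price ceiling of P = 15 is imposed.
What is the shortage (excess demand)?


At P = 15:
Qd = 192 - 2*15 = 162
Qs = 3 + 2*15 = 33
Shortage = Qd - Qs = 162 - 33 = 129

129


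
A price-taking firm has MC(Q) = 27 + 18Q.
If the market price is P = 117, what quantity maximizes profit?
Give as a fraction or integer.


In perfect competition, profit is maximized where P = MC.
117 = 27 + 18Q
90 = 18Q
Q* = 90/18 = 5

5


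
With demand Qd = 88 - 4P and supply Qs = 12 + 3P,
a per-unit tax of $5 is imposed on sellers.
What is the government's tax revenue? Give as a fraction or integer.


With tax on sellers, new supply: Qs' = 12 + 3(P - 5)
= 3P - 3
New equilibrium quantity:
Q_new = 36
Tax revenue = tax * Q_new = 5 * 36 = 180

180


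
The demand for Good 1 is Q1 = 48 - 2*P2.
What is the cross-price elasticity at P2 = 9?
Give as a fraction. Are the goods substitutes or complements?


dQ1/dP2 = -2
At P2 = 9: Q1 = 48 - 2*9 = 30
Exy = (dQ1/dP2)(P2/Q1) = -2 * 9 / 30 = -3/5
Since Exy < 0, the goods are complements.

-3/5 (complements)


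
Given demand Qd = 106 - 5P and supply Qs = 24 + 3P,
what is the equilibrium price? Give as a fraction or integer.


At equilibrium, Qd = Qs.
106 - 5P = 24 + 3P
106 - 24 = 5P + 3P
82 = 8P
P* = 82/8 = 41/4

41/4


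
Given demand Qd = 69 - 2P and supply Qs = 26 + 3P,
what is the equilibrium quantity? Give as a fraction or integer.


First find equilibrium price:
69 - 2P = 26 + 3P
P* = 43/5 = 43/5
Then substitute into demand:
Q* = 69 - 2 * 43/5 = 259/5

259/5


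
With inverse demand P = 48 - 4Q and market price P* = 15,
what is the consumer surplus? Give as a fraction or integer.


Maximum willingness to pay (at Q=0): P_max = 48
Quantity demanded at P* = 15:
Q* = (48 - 15)/4 = 33/4
CS = (1/2) * Q* * (P_max - P*)
CS = (1/2) * 33/4 * (48 - 15)
CS = (1/2) * 33/4 * 33 = 1089/8

1089/8


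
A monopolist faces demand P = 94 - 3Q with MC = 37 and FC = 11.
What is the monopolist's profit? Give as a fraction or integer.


MR = MC: 94 - 6Q = 37
Q* = 19/2
P* = 94 - 3*19/2 = 131/2
Profit = (P* - MC)*Q* - FC
= (131/2 - 37)*19/2 - 11
= 57/2*19/2 - 11
= 1083/4 - 11 = 1039/4

1039/4


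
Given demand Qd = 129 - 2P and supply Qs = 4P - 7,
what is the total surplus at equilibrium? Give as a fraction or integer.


Find equilibrium: 129 - 2P = 4P - 7
129 + 7 = 6P
P* = 136/6 = 68/3
Q* = 4*68/3 - 7 = 251/3
Inverse demand: P = 129/2 - Q/2, so P_max = 129/2
Inverse supply: P = 7/4 + Q/4, so P_min = 7/4
CS = (1/2) * 251/3 * (129/2 - 68/3) = 63001/36
PS = (1/2) * 251/3 * (68/3 - 7/4) = 63001/72
TS = CS + PS = 63001/36 + 63001/72 = 63001/24

63001/24


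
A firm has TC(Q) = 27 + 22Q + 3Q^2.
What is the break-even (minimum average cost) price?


AC(Q) = 27/Q + 22 + 3Q
To minimize: dAC/dQ = -27/Q^2 + 3 = 0
Q^2 = 27/3 = 9
Q* = 3
Min AC = 27/3 + 22 + 3*3
Min AC = 9 + 22 + 9 = 40

40


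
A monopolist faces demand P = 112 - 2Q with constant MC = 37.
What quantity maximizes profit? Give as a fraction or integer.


TR = P*Q = (112 - 2Q)Q = 112Q - 2Q^2
MR = dTR/dQ = 112 - 4Q
Set MR = MC:
112 - 4Q = 37
75 = 4Q
Q* = 75/4 = 75/4

75/4


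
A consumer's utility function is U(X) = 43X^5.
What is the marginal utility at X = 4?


MU = dU/dX = 43*5*X^(5-1)
MU = 215*X^4
At X = 4:
MU = 215 * 4^4
MU = 215 * 256 = 55040

55040


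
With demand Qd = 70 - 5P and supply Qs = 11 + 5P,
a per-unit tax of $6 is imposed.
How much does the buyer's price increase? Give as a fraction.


With a per-unit tax, the buyer's price increase depends on relative slopes.
Supply slope: d = 5, Demand slope: b = 5
Buyer's price increase = d * tax / (b + d)
= 5 * 6 / (5 + 5)
= 30 / 10 = 3

3


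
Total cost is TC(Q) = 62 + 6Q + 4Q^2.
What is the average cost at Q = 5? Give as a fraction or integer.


TC(5) = 62 + 6*5 + 4*5^2
TC(5) = 62 + 30 + 100 = 192
AC = TC/Q = 192/5 = 192/5

192/5


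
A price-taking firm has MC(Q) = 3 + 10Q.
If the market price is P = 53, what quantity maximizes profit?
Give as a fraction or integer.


In perfect competition, profit is maximized where P = MC.
53 = 3 + 10Q
50 = 10Q
Q* = 50/10 = 5

5


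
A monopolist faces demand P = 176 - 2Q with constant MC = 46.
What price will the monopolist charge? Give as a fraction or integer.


MR = 176 - 4Q
Set MR = MC: 176 - 4Q = 46
Q* = 65/2
Substitute into demand:
P* = 176 - 2*65/2 = 111

111


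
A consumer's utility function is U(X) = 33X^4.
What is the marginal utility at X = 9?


MU = dU/dX = 33*4*X^(4-1)
MU = 132*X^3
At X = 9:
MU = 132 * 9^3
MU = 132 * 729 = 96228

96228


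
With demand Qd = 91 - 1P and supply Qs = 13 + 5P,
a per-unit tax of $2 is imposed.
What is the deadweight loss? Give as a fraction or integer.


Pre-tax equilibrium quantity: Q* = 78
Post-tax equilibrium quantity: Q_tax = 229/3
Reduction in quantity: Q* - Q_tax = 5/3
DWL = (1/2) * tax * (Q* - Q_tax)
DWL = (1/2) * 2 * 5/3 = 5/3

5/3


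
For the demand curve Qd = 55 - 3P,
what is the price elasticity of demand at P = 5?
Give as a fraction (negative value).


dQ/dP = -3
At P = 5: Q = 55 - 3*5 = 40
E = (dQ/dP)(P/Q) = (-3)(5/40) = -3/8

-3/8


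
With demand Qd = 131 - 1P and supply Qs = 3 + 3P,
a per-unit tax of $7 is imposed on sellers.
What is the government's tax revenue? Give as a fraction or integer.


With tax on sellers, new supply: Qs' = 3 + 3(P - 7)
= 3P - 18
New equilibrium quantity:
Q_new = 375/4
Tax revenue = tax * Q_new = 7 * 375/4 = 2625/4

2625/4


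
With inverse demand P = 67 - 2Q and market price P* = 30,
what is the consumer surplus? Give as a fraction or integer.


Maximum willingness to pay (at Q=0): P_max = 67
Quantity demanded at P* = 30:
Q* = (67 - 30)/2 = 37/2
CS = (1/2) * Q* * (P_max - P*)
CS = (1/2) * 37/2 * (67 - 30)
CS = (1/2) * 37/2 * 37 = 1369/4

1369/4


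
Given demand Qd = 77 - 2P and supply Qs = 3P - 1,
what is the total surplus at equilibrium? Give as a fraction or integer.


Find equilibrium: 77 - 2P = 3P - 1
77 + 1 = 5P
P* = 78/5 = 78/5
Q* = 3*78/5 - 1 = 229/5
Inverse demand: P = 77/2 - Q/2, so P_max = 77/2
Inverse supply: P = 1/3 + Q/3, so P_min = 1/3
CS = (1/2) * 229/5 * (77/2 - 78/5) = 52441/100
PS = (1/2) * 229/5 * (78/5 - 1/3) = 52441/150
TS = CS + PS = 52441/100 + 52441/150 = 52441/60

52441/60


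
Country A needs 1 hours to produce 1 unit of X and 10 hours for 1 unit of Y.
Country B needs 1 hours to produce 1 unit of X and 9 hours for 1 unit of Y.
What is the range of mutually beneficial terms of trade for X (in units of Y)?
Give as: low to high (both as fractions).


Opportunity cost of X for Country A = hours_X / hours_Y = 1/10 = 1/10 units of Y
Opportunity cost of X for Country B = hours_X / hours_Y = 1/9 = 1/9 units of Y
Terms of trade must be between the two opportunity costs.
Range: 1/10 to 1/9

1/10 to 1/9


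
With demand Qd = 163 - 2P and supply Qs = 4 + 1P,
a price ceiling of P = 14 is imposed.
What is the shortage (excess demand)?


At P = 14:
Qd = 163 - 2*14 = 135
Qs = 4 + 1*14 = 18
Shortage = Qd - Qs = 135 - 18 = 117

117


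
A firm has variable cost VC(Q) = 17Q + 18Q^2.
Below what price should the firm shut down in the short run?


AVC(Q) = VC(Q)/Q = 17 + 18Q
AVC is increasing in Q, so minimum AVC is at Q -> 0+.
Min AVC = 17
The firm should shut down if P < 17.

17


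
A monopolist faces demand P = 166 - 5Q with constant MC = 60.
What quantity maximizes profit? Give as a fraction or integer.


TR = P*Q = (166 - 5Q)Q = 166Q - 5Q^2
MR = dTR/dQ = 166 - 10Q
Set MR = MC:
166 - 10Q = 60
106 = 10Q
Q* = 106/10 = 53/5

53/5


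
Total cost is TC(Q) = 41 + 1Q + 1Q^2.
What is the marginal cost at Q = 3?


MC = dTC/dQ = 1 + 2*1*Q
At Q = 3:
MC = 1 + 2*3
MC = 1 + 6 = 7

7


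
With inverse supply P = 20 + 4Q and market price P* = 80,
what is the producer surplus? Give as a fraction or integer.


Minimum supply price (at Q=0): P_min = 20
Quantity supplied at P* = 80:
Q* = (80 - 20)/4 = 15
PS = (1/2) * Q* * (P* - P_min)
PS = (1/2) * 15 * (80 - 20)
PS = (1/2) * 15 * 60 = 450

450


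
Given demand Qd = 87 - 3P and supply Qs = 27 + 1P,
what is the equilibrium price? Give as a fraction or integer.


At equilibrium, Qd = Qs.
87 - 3P = 27 + 1P
87 - 27 = 3P + 1P
60 = 4P
P* = 60/4 = 15

15


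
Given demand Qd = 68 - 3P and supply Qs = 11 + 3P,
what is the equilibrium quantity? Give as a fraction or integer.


First find equilibrium price:
68 - 3P = 11 + 3P
P* = 57/6 = 19/2
Then substitute into demand:
Q* = 68 - 3 * 19/2 = 79/2

79/2


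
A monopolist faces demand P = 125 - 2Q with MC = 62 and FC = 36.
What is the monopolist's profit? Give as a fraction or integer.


MR = MC: 125 - 4Q = 62
Q* = 63/4
P* = 125 - 2*63/4 = 187/2
Profit = (P* - MC)*Q* - FC
= (187/2 - 62)*63/4 - 36
= 63/2*63/4 - 36
= 3969/8 - 36 = 3681/8

3681/8


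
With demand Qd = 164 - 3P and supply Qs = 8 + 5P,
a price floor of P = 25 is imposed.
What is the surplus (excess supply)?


At P = 25:
Qd = 164 - 3*25 = 89
Qs = 8 + 5*25 = 133
Surplus = Qs - Qd = 133 - 89 = 44

44


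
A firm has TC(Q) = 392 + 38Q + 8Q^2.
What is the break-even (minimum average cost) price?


AC(Q) = 392/Q + 38 + 8Q
To minimize: dAC/dQ = -392/Q^2 + 8 = 0
Q^2 = 392/8 = 49
Q* = 7
Min AC = 392/7 + 38 + 8*7
Min AC = 56 + 38 + 56 = 150

150


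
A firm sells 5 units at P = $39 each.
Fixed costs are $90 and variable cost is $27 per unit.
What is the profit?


Total Revenue = P * Q = 39 * 5 = $195
Total Cost = FC + VC*Q = 90 + 27*5 = $225
Profit = TR - TC = 195 - 225 = $-30

$-30


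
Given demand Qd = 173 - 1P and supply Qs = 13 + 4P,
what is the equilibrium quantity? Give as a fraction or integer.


First find equilibrium price:
173 - 1P = 13 + 4P
P* = 160/5 = 32
Then substitute into demand:
Q* = 173 - 1 * 32 = 141

141


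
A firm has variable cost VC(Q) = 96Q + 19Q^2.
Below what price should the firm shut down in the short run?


AVC(Q) = VC(Q)/Q = 96 + 19Q
AVC is increasing in Q, so minimum AVC is at Q -> 0+.
Min AVC = 96
The firm should shut down if P < 96.

96


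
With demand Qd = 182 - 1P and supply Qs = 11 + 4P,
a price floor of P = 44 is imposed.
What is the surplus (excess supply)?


At P = 44:
Qd = 182 - 1*44 = 138
Qs = 11 + 4*44 = 187
Surplus = Qs - Qd = 187 - 138 = 49

49


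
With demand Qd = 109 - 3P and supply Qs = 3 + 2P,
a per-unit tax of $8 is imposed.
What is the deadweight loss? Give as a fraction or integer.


Pre-tax equilibrium quantity: Q* = 227/5
Post-tax equilibrium quantity: Q_tax = 179/5
Reduction in quantity: Q* - Q_tax = 48/5
DWL = (1/2) * tax * (Q* - Q_tax)
DWL = (1/2) * 8 * 48/5 = 192/5

192/5


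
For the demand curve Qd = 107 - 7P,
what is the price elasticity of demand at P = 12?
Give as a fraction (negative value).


dQ/dP = -7
At P = 12: Q = 107 - 7*12 = 23
E = (dQ/dP)(P/Q) = (-7)(12/23) = -84/23

-84/23


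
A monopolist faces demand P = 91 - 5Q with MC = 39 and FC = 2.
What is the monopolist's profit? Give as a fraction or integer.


MR = MC: 91 - 10Q = 39
Q* = 26/5
P* = 91 - 5*26/5 = 65
Profit = (P* - MC)*Q* - FC
= (65 - 39)*26/5 - 2
= 26*26/5 - 2
= 676/5 - 2 = 666/5

666/5


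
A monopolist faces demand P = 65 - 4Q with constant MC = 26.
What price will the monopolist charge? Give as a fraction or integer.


MR = 65 - 8Q
Set MR = MC: 65 - 8Q = 26
Q* = 39/8
Substitute into demand:
P* = 65 - 4*39/8 = 91/2

91/2


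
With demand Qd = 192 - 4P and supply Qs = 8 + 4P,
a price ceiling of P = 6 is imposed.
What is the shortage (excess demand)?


At P = 6:
Qd = 192 - 4*6 = 168
Qs = 8 + 4*6 = 32
Shortage = Qd - Qs = 168 - 32 = 136

136


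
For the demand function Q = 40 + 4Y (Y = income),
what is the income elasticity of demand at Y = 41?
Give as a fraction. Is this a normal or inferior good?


dQ/dY = 4
At Y = 41: Q = 40 + 4*41 = 204
Ey = (dQ/dY)(Y/Q) = 4 * 41 / 204 = 41/51
Since Ey > 0, this is a normal good.

41/51 (normal good)


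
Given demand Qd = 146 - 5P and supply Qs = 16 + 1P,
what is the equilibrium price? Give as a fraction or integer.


At equilibrium, Qd = Qs.
146 - 5P = 16 + 1P
146 - 16 = 5P + 1P
130 = 6P
P* = 130/6 = 65/3

65/3


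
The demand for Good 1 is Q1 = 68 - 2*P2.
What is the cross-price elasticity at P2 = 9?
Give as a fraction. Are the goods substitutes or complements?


dQ1/dP2 = -2
At P2 = 9: Q1 = 68 - 2*9 = 50
Exy = (dQ1/dP2)(P2/Q1) = -2 * 9 / 50 = -9/25
Since Exy < 0, the goods are complements.

-9/25 (complements)


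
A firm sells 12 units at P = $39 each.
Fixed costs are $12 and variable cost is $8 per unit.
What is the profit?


Total Revenue = P * Q = 39 * 12 = $468
Total Cost = FC + VC*Q = 12 + 8*12 = $108
Profit = TR - TC = 468 - 108 = $360

$360


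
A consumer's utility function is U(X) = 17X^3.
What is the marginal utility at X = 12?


MU = dU/dX = 17*3*X^(3-1)
MU = 51*X^2
At X = 12:
MU = 51 * 12^2
MU = 51 * 144 = 7344

7344


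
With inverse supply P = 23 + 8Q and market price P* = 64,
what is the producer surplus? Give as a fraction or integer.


Minimum supply price (at Q=0): P_min = 23
Quantity supplied at P* = 64:
Q* = (64 - 23)/8 = 41/8
PS = (1/2) * Q* * (P* - P_min)
PS = (1/2) * 41/8 * (64 - 23)
PS = (1/2) * 41/8 * 41 = 1681/16

1681/16


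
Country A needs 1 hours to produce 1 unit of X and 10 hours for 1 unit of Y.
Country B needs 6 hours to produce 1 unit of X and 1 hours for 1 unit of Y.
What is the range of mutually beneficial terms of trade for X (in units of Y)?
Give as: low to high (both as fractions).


Opportunity cost of X for Country A = hours_X / hours_Y = 1/10 = 1/10 units of Y
Opportunity cost of X for Country B = hours_X / hours_Y = 6/1 = 6 units of Y
Terms of trade must be between the two opportunity costs.
Range: 1/10 to 6

1/10 to 6


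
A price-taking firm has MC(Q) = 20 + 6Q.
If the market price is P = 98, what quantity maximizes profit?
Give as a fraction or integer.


In perfect competition, profit is maximized where P = MC.
98 = 20 + 6Q
78 = 6Q
Q* = 78/6 = 13

13


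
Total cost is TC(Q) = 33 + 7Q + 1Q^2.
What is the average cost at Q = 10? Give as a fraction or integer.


TC(10) = 33 + 7*10 + 1*10^2
TC(10) = 33 + 70 + 100 = 203
AC = TC/Q = 203/10 = 203/10

203/10
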